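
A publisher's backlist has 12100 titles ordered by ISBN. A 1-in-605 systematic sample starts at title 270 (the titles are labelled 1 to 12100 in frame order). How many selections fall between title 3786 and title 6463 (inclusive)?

k = 605
First selection ≥ 3786: 270 + ⌈(3786−270)/605⌉·605 = 270 + 6×605 = 3900
Last selection ≤ 6463: 270 + ⌊(6463−270)/605⌋·605 = 270 + 10×605 = 6320
Count = 10 − 6 + 1 = 5

5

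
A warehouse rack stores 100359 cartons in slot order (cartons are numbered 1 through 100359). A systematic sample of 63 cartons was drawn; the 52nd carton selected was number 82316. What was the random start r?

k = 100359/63 = 1593
r = 82316 − (52−1)×1593 = 82316 − 81243 = 1073

1073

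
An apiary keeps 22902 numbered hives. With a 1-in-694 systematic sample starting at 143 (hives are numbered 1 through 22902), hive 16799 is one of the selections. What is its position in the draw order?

k = 694
position = (16799 − 143)/694 + 1 = 16656/694 + 1 = 24 + 1 = 25

25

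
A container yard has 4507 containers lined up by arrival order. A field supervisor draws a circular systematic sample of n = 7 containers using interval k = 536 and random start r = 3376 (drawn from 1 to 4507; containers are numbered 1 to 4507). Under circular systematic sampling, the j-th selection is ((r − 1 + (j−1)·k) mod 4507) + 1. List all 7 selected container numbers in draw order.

Selection 1: 3376
Selection 2: 3376 + 536 = 3912
Selection 3: 3912 + 536 = 4448
Selection 4: 4448 + 536 = 4984 → 4984 − 4507 = 477
Selection 5: 477 + 536 = 1013
Selection 6: 1013 + 536 = 1549
Selection 7: 1549 + 536 = 2085

3376, 3912, 4448, 477, 1013, 1549, 2085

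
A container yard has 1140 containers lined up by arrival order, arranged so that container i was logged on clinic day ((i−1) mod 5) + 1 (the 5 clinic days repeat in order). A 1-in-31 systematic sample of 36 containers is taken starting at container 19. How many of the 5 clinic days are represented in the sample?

5

Consecutive selections differ by k = 31, so their clinic day numbers differ by 31 mod 5 = 1.
gcd(31, 5) = 1, so the sample visits 5/1 = 5 distinct residues mod 5.
Start 19 is clinic day 4; the clinic days hit are 1, 2, 3, 4, 5.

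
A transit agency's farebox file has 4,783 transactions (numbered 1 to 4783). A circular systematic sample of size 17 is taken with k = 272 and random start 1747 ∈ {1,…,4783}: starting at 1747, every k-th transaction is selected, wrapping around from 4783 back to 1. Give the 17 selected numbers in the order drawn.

Selection 1: 1747
Selection 2: 1747 + 272 = 2019
Selection 3: 2019 + 272 = 2291
Selection 4: 2291 + 272 = 2563
Selection 5: 2563 + 272 = 2835
Selection 6: 2835 + 272 = 3107
Selection 7: 3107 + 272 = 3379
Selection 8: 3379 + 272 = 3651
Selection 9: 3651 + 272 = 3923
Selection 10: 3923 + 272 = 4195
Selection 11: 4195 + 272 = 4467
Selection 12: 4467 + 272 = 4739
Selection 13: 4739 + 272 = 5011 → 5011 − 4783 = 228
Selection 14: 228 + 272 = 500
Selection 15: 500 + 272 = 772
Selection 16: 772 + 272 = 1044
Selection 17: 1044 + 272 = 1316

1747, 2019, 2291, 2563, 2835, 3107, 3379, 3651, 3923, 4195, 4467, 4739, 228, 500, 772, 1044, 1316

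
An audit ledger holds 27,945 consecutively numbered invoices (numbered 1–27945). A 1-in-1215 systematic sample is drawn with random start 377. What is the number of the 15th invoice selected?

17387

k = 1215
15th selection = r + (15−1)·k = 377 + 14×1215 = 377 + 17010 = 17387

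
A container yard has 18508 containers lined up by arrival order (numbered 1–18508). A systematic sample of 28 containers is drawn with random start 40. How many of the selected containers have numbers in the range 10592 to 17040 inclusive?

10

k = 18508/28 = 661
First selection ≥ 10592: 40 + ⌈(10592−40)/661⌉·661 = 40 + 16×661 = 10616
Last selection ≤ 17040: 40 + ⌊(17040−40)/661⌋·661 = 40 + 25×661 = 16565
Count = 25 − 16 + 1 = 10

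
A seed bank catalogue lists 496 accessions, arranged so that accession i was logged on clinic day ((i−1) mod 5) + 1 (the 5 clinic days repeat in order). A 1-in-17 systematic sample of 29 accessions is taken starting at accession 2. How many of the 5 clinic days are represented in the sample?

5

Consecutive selections differ by k = 17, so their clinic day numbers differ by 17 mod 5 = 2.
gcd(17, 5) = 1, so the sample visits 5/1 = 5 distinct residues mod 5.
Start 2 is clinic day 2; the clinic days hit are 1, 2, 3, 4, 5.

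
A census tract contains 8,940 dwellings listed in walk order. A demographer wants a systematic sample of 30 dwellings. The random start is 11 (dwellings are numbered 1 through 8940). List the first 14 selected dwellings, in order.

k = N/n = 8940/30 = 298
dwelling 1: 11
dwelling 2: 11 + 298 = 309
dwelling 3: 309 + 298 = 607
dwelling 4: 607 + 298 = 905
dwelling 5: 905 + 298 = 1203
dwelling 6: 1203 + 298 = 1501
dwelling 7: 1501 + 298 = 1799
dwelling 8: 1799 + 298 = 2097
dwelling 9: 2097 + 298 = 2395
dwelling 10: 2395 + 298 = 2693
dwelling 11: 2693 + 298 = 2991
dwelling 12: 2991 + 298 = 3289
dwelling 13: 3289 + 298 = 3587
dwelling 14: 3587 + 298 = 3885

11, 309, 607, 905, 1203, 1501, 1799, 2097, 2395, 2693, 2991, 3289, 3587, 3885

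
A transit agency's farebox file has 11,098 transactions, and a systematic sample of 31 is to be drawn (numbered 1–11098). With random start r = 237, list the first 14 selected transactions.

k = N/n = 11098/31 = 358
transaction 1: 237
transaction 2: 237 + 358 = 595
transaction 3: 595 + 358 = 953
transaction 4: 953 + 358 = 1311
transaction 5: 1311 + 358 = 1669
transaction 6: 1669 + 358 = 2027
transaction 7: 2027 + 358 = 2385
transaction 8: 2385 + 358 = 2743
transaction 9: 2743 + 358 = 3101
transaction 10: 3101 + 358 = 3459
transaction 11: 3459 + 358 = 3817
transaction 12: 3817 + 358 = 4175
transaction 13: 4175 + 358 = 4533
transaction 14: 4533 + 358 = 4891

237, 595, 953, 1311, 1669, 2027, 2385, 2743, 3101, 3459, 3817, 4175, 4533, 4891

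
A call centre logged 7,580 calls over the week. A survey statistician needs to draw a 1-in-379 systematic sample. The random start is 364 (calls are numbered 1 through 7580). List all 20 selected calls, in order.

364, 743, 1122, 1501, 1880, 2259, 2638, 3017, 3396, 3775, 4154, 4533, 4912, 5291, 5670, 6049, 6428, 6807, 7186, 7565

call 1: 364
call 2: 364 + 379 = 743
call 3: 743 + 379 = 1122
call 4: 1122 + 379 = 1501
call 5: 1501 + 379 = 1880
call 6: 1880 + 379 = 2259
call 7: 2259 + 379 = 2638
call 8: 2638 + 379 = 3017
call 9: 3017 + 379 = 3396
call 10: 3396 + 379 = 3775
call 11: 3775 + 379 = 4154
call 12: 4154 + 379 = 4533
call 13: 4533 + 379 = 4912
call 14: 4912 + 379 = 5291
call 15: 5291 + 379 = 5670
call 16: 5670 + 379 = 6049
call 17: 6049 + 379 = 6428
call 18: 6428 + 379 = 6807
call 19: 6807 + 379 = 7186
call 20: 7186 + 379 = 7565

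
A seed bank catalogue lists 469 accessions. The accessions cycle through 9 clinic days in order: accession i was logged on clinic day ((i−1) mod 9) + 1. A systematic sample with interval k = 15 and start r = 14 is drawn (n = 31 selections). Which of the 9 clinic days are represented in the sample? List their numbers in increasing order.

2, 5, 8

Consecutive selections differ by k = 15, so their clinic day numbers differ by 15 mod 9 = 6.
gcd(15, 9) = 3, so the sample visits 9/3 = 3 distinct residues mod 9.
Start 14 is clinic day 5; the clinic days hit are 2, 5, 8.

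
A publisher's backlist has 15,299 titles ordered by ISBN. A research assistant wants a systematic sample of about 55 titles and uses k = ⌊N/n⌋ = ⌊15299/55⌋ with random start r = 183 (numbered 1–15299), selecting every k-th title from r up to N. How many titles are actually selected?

55

k = ⌊15299/55⌋ = 278
Achieved size = ⌊(15299 − 183)/278⌋ + 1 = ⌊15116/278⌋ + 1 = 54 + 1 = 55
(last selection: 183 + 54×278 = 15195 ≤ 15299; next would be 15473 > 15299)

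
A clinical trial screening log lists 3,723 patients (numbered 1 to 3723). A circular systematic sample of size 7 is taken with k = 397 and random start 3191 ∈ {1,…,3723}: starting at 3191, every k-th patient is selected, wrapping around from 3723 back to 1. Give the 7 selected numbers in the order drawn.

Selection 1: 3191
Selection 2: 3191 + 397 = 3588
Selection 3: 3588 + 397 = 3985 → 3985 − 3723 = 262
Selection 4: 262 + 397 = 659
Selection 5: 659 + 397 = 1056
Selection 6: 1056 + 397 = 1453
Selection 7: 1453 + 397 = 1850

3191, 3588, 262, 659, 1056, 1453, 1850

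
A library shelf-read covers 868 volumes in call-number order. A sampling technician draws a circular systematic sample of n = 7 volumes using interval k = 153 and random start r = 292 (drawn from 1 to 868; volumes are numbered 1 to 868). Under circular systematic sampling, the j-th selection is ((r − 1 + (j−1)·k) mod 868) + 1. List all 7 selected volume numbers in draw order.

Selection 1: 292
Selection 2: 292 + 153 = 445
Selection 3: 445 + 153 = 598
Selection 4: 598 + 153 = 751
Selection 5: 751 + 153 = 904 → 904 − 868 = 36
Selection 6: 36 + 153 = 189
Selection 7: 189 + 153 = 342

292, 445, 598, 751, 36, 189, 342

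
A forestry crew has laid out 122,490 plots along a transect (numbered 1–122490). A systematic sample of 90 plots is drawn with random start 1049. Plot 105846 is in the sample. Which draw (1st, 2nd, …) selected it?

78

k = 122490/90 = 1361
position = (105846 − 1049)/1361 + 1 = 104797/1361 + 1 = 77 + 1 = 78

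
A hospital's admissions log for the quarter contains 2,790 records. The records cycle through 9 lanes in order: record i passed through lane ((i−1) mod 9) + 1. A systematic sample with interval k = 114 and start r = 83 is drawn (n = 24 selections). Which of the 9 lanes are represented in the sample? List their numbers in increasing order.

Consecutive selections differ by k = 114, so their lane numbers differ by 114 mod 9 = 6.
gcd(114, 9) = 3, so the sample visits 9/3 = 3 distinct residues mod 9.
Start 83 is lane 2; the lanes hit are 2, 5, 8.

2, 5, 8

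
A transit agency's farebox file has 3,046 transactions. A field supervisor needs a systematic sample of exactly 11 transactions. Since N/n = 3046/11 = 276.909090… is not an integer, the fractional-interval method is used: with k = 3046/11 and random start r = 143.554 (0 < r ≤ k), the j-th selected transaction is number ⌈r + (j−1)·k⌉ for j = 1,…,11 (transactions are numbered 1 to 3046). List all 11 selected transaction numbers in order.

144, 421, 698, 975, 1252, 1529, 1806, 2082, 2359, 2636, 2913

j=1: r + 0k = 143.554 → ⌈·⌉ = 144
j=2: r + 1k = 420.463090… → ⌈·⌉ = 421
j=3: r + 2k = 697.372181… → ⌈·⌉ = 698
j=4: r + 3k = 974.281272… → ⌈·⌉ = 975
j=5: r + 4k = 1251.190363… → ⌈·⌉ = 1252
j=6: r + 5k = 1528.099454… → ⌈·⌉ = 1529
j=7: r + 6k = 1805.008545… → ⌈·⌉ = 1806
j=8: r + 7k = 2081.917636… → ⌈·⌉ = 2082
j=9: r + 8k = 2358.826727… → ⌈·⌉ = 2359
j=10: r + 9k = 2635.735818… → ⌈·⌉ = 2636
j=11: r + 10k = 2912.644909… → ⌈·⌉ = 2913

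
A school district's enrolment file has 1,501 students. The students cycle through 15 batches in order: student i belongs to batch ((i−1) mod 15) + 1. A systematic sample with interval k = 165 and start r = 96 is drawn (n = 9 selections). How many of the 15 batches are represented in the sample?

1

Consecutive selections differ by k = 165, so their batch numbers differ by 165 mod 15 = 0.
gcd(165, 15) = 15, so the sample visits 15/15 = 1 distinct residues mod 15.
Start 96 is batch 6; the batches hit are 6.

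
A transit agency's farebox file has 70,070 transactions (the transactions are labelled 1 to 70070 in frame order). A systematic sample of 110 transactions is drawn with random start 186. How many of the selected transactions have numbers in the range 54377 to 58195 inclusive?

k = 70070/110 = 637
First selection ≥ 54377: 186 + ⌈(54377−186)/637⌉·637 = 186 + 86×637 = 54968
Last selection ≤ 58195: 186 + ⌊(58195−186)/637⌋·637 = 186 + 91×637 = 58153
Count = 91 − 86 + 1 = 6

6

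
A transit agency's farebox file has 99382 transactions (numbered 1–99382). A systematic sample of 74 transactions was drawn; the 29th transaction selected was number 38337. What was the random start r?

733

k = 99382/74 = 1343
r = 38337 − (29−1)×1343 = 38337 − 37604 = 733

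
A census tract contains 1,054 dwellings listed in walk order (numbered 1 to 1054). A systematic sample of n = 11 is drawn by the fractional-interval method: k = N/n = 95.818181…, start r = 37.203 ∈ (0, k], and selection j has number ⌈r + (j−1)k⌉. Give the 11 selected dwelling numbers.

38, 134, 229, 325, 421, 517, 613, 708, 804, 900, 996

j=1: r + 0k = 37.203 → ⌈·⌉ = 38
j=2: r + 1k = 133.021181… → ⌈·⌉ = 134
j=3: r + 2k = 228.839363… → ⌈·⌉ = 229
j=4: r + 3k = 324.657545… → ⌈·⌉ = 325
j=5: r + 4k = 420.475727… → ⌈·⌉ = 421
j=6: r + 5k = 516.293909… → ⌈·⌉ = 517
j=7: r + 6k = 612.112090… → ⌈·⌉ = 613
j=8: r + 7k = 707.930272… → ⌈·⌉ = 708
j=9: r + 8k = 803.748454… → ⌈·⌉ = 804
j=10: r + 9k = 899.566636… → ⌈·⌉ = 900
j=11: r + 10k = 995.384818… → ⌈·⌉ = 996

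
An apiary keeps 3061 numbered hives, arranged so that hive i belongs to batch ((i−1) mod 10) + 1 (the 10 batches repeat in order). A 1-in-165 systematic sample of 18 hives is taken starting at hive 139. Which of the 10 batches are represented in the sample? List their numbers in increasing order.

4, 9

Consecutive selections differ by k = 165, so their batch numbers differ by 165 mod 10 = 5.
gcd(165, 10) = 5, so the sample visits 10/5 = 2 distinct residues mod 10.
Start 139 is batch 9; the batches hit are 4, 9.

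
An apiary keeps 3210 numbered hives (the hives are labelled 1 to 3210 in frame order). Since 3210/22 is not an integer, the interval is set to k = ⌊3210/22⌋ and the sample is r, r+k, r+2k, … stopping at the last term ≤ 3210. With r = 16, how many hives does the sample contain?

k = ⌊3210/22⌋ = 145
Achieved size = ⌊(3210 − 16)/145⌋ + 1 = ⌊3194/145⌋ + 1 = 22 + 1 = 23
(last selection: 16 + 22×145 = 3206 ≤ 3210; next would be 3351 > 3210)

23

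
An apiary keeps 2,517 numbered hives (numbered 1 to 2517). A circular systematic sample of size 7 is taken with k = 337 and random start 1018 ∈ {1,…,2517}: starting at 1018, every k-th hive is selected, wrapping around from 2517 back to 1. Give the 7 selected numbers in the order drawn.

1018, 1355, 1692, 2029, 2366, 186, 523

Selection 1: 1018
Selection 2: 1018 + 337 = 1355
Selection 3: 1355 + 337 = 1692
Selection 4: 1692 + 337 = 2029
Selection 5: 2029 + 337 = 2366
Selection 6: 2366 + 337 = 2703 → 2703 − 2517 = 186
Selection 7: 186 + 337 = 523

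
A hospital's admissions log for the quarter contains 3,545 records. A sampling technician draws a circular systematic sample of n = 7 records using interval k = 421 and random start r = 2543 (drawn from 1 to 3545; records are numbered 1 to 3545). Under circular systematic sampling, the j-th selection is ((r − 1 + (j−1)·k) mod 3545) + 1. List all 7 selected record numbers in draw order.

2543, 2964, 3385, 261, 682, 1103, 1524

Selection 1: 2543
Selection 2: 2543 + 421 = 2964
Selection 3: 2964 + 421 = 3385
Selection 4: 3385 + 421 = 3806 → 3806 − 3545 = 261
Selection 5: 261 + 421 = 682
Selection 6: 682 + 421 = 1103
Selection 7: 1103 + 421 = 1524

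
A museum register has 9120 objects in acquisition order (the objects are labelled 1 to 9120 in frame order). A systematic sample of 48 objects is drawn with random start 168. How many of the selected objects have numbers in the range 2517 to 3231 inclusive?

k = 9120/48 = 190
First selection ≥ 2517: 168 + ⌈(2517−168)/190⌉·190 = 168 + 13×190 = 2638
Last selection ≤ 3231: 168 + ⌊(3231−168)/190⌋·190 = 168 + 16×190 = 3208
Count = 16 − 13 + 1 = 4

4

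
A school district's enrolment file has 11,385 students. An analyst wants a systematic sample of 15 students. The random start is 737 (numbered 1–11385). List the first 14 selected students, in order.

737, 1496, 2255, 3014, 3773, 4532, 5291, 6050, 6809, 7568, 8327, 9086, 9845, 10604

k = N/n = 11385/15 = 759
student 1: 737
student 2: 737 + 759 = 1496
student 3: 1496 + 759 = 2255
student 4: 2255 + 759 = 3014
student 5: 3014 + 759 = 3773
student 6: 3773 + 759 = 4532
student 7: 4532 + 759 = 5291
student 8: 5291 + 759 = 6050
student 9: 6050 + 759 = 6809
student 10: 6809 + 759 = 7568
student 11: 7568 + 759 = 8327
student 12: 8327 + 759 = 9086
student 13: 9086 + 759 = 9845
student 14: 9845 + 759 = 10604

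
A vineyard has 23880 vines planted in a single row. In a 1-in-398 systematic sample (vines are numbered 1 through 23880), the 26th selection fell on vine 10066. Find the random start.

k = 398
r = 10066 − (26−1)×398 = 10066 − 9950 = 116

116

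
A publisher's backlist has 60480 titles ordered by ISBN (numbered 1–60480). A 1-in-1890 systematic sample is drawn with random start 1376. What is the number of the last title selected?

k = 1890
32nd selection = r + (32−1)·k = 1376 + 31×1890 = 1376 + 58590 = 59966

59966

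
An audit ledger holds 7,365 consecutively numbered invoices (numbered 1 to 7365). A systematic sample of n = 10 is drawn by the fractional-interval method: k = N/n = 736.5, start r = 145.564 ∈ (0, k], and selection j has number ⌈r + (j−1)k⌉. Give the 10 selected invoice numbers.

j=1: r + 0k = 145.564 → ⌈·⌉ = 146
j=2: r + 1k = 882.064 → ⌈·⌉ = 883
j=3: r + 2k = 1618.564 → ⌈·⌉ = 1619
j=4: r + 3k = 2355.064 → ⌈·⌉ = 2356
j=5: r + 4k = 3091.564 → ⌈·⌉ = 3092
j=6: r + 5k = 3828.064 → ⌈·⌉ = 3829
j=7: r + 6k = 4564.564 → ⌈·⌉ = 4565
j=8: r + 7k = 5301.064 → ⌈·⌉ = 5302
j=9: r + 8k = 6037.564 → ⌈·⌉ = 6038
j=10: r + 9k = 6774.064 → ⌈·⌉ = 6775

146, 883, 1619, 2356, 3092, 3829, 4565, 5302, 6038, 6775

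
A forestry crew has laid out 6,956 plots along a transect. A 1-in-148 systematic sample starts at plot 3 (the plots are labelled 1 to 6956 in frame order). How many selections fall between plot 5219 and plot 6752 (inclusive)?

10

k = 148
First selection ≥ 5219: 3 + ⌈(5219−3)/148⌉·148 = 3 + 36×148 = 5331
Last selection ≤ 6752: 3 + ⌊(6752−3)/148⌋·148 = 3 + 45×148 = 6663
Count = 45 − 36 + 1 = 10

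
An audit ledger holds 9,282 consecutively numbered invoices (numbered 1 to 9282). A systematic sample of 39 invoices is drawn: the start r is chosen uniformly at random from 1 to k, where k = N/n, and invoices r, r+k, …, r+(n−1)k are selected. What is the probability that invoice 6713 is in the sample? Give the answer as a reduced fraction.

k = 9282/39 = 238.
Invoice 6713 is selected iff r ≡ 6713 (mod 238); exactly one such r in {1,…,238}.
Inclusion probability = 1/238.

1/238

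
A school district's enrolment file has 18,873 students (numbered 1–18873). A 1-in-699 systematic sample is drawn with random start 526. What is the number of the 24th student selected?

k = 699
24th selection = r + (24−1)·k = 526 + 23×699 = 526 + 16077 = 16603

16603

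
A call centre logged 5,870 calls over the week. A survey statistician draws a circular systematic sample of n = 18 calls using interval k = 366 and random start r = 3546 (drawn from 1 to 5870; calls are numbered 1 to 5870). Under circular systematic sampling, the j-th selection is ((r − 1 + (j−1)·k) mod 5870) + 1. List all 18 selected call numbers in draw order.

Selection 1: 3546
Selection 2: 3546 + 366 = 3912
Selection 3: 3912 + 366 = 4278
Selection 4: 4278 + 366 = 4644
Selection 5: 4644 + 366 = 5010
Selection 6: 5010 + 366 = 5376
Selection 7: 5376 + 366 = 5742
Selection 8: 5742 + 366 = 6108 → 6108 − 5870 = 238
Selection 9: 238 + 366 = 604
Selection 10: 604 + 366 = 970
Selection 11: 970 + 366 = 1336
Selection 12: 1336 + 366 = 1702
Selection 13: 1702 + 366 = 2068
Selection 14: 2068 + 366 = 2434
Selection 15: 2434 + 366 = 2800
Selection 16: 2800 + 366 = 3166
Selection 17: 3166 + 366 = 3532
Selection 18: 3532 + 366 = 3898

3546, 3912, 4278, 4644, 5010, 5376, 5742, 238, 604, 970, 1336, 1702, 2068, 2434, 2800, 3166, 3532, 3898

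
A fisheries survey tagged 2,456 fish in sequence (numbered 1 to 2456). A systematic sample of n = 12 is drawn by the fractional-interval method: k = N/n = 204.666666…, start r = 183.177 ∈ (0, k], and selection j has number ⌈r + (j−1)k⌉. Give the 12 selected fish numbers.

184, 388, 593, 798, 1002, 1207, 1412, 1616, 1821, 2026, 2230, 2435

j=1: r + 0k = 183.177 → ⌈·⌉ = 184
j=2: r + 1k = 387.843666… → ⌈·⌉ = 388
j=3: r + 2k = 592.510333… → ⌈·⌉ = 593
j=4: r + 3k = 797.177 → ⌈·⌉ = 798
j=5: r + 4k = 1001.843666… → ⌈·⌉ = 1002
j=6: r + 5k = 1206.510333… → ⌈·⌉ = 1207
j=7: r + 6k = 1411.177 → ⌈·⌉ = 1412
j=8: r + 7k = 1615.843666… → ⌈·⌉ = 1616
j=9: r + 8k = 1820.510333… → ⌈·⌉ = 1821
j=10: r + 9k = 2025.177 → ⌈·⌉ = 2026
j=11: r + 10k = 2229.843666… → ⌈·⌉ = 2230
j=12: r + 11k = 2434.510333… → ⌈·⌉ = 2435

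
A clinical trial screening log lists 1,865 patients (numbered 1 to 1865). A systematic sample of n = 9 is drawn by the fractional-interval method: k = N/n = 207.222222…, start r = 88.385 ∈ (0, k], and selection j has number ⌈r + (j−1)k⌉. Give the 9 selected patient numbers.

89, 296, 503, 711, 918, 1125, 1332, 1539, 1747

j=1: r + 0k = 88.385 → ⌈·⌉ = 89
j=2: r + 1k = 295.607222… → ⌈·⌉ = 296
j=3: r + 2k = 502.829444… → ⌈·⌉ = 503
j=4: r + 3k = 710.051666… → ⌈·⌉ = 711
j=5: r + 4k = 917.273888… → ⌈·⌉ = 918
j=6: r + 5k = 1124.496111… → ⌈·⌉ = 1125
j=7: r + 6k = 1331.718333… → ⌈·⌉ = 1332
j=8: r + 7k = 1538.940555… → ⌈·⌉ = 1539
j=9: r + 8k = 1746.162777… → ⌈·⌉ = 1747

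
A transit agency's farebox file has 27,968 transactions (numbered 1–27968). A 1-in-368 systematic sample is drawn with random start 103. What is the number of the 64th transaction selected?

23287

k = 368
64th selection = r + (64−1)·k = 103 + 63×368 = 103 + 23184 = 23287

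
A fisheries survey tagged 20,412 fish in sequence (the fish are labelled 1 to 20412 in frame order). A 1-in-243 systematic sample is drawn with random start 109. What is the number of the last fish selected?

k = 243
84th selection = r + (84−1)·k = 109 + 83×243 = 109 + 20169 = 20278

20278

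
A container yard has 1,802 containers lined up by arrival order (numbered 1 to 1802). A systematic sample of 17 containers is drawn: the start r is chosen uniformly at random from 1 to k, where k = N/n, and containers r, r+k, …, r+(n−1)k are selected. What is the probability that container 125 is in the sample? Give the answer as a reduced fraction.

k = 1802/17 = 106.
Container 125 is selected iff r ≡ 125 (mod 106); exactly one such r in {1,…,106}.
Inclusion probability = 1/106.

1/106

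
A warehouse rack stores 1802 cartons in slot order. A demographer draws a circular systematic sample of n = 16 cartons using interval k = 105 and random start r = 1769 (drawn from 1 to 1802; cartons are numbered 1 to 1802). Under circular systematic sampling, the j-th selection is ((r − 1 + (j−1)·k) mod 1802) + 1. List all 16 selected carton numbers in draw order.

Selection 1: 1769
Selection 2: 1769 + 105 = 1874 → 1874 − 1802 = 72
Selection 3: 72 + 105 = 177
Selection 4: 177 + 105 = 282
Selection 5: 282 + 105 = 387
Selection 6: 387 + 105 = 492
Selection 7: 492 + 105 = 597
Selection 8: 597 + 105 = 702
Selection 9: 702 + 105 = 807
Selection 10: 807 + 105 = 912
Selection 11: 912 + 105 = 1017
Selection 12: 1017 + 105 = 1122
Selection 13: 1122 + 105 = 1227
Selection 14: 1227 + 105 = 1332
Selection 15: 1332 + 105 = 1437
Selection 16: 1437 + 105 = 1542

1769, 72, 177, 282, 387, 492, 597, 702, 807, 912, 1017, 1122, 1227, 1332, 1437, 1542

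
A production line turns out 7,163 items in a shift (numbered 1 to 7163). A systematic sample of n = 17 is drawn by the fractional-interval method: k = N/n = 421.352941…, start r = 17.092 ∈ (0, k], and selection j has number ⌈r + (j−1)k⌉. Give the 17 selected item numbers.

18, 439, 860, 1282, 1703, 2124, 2546, 2967, 3388, 3810, 4231, 4652, 5074, 5495, 5917, 6338, 6759

j=1: r + 0k = 17.092 → ⌈·⌉ = 18
j=2: r + 1k = 438.444941… → ⌈·⌉ = 439
j=3: r + 2k = 859.797882… → ⌈·⌉ = 860
j=4: r + 3k = 1281.150823… → ⌈·⌉ = 1282
j=5: r + 4k = 1702.503764… → ⌈·⌉ = 1703
j=6: r + 5k = 2123.856705… → ⌈·⌉ = 2124
j=7: r + 6k = 2545.209647… → ⌈·⌉ = 2546
j=8: r + 7k = 2966.562588… → ⌈·⌉ = 2967
j=9: r + 8k = 3387.915529… → ⌈·⌉ = 3388
j=10: r + 9k = 3809.268470… → ⌈·⌉ = 3810
j=11: r + 10k = 4230.621411… → ⌈·⌉ = 4231
j=12: r + 11k = 4651.974352… → ⌈·⌉ = 4652
j=13: r + 12k = 5073.327294… → ⌈·⌉ = 5074
j=14: r + 13k = 5494.680235… → ⌈·⌉ = 5495
j=15: r + 14k = 5916.033176… → ⌈·⌉ = 5917
j=16: r + 15k = 6337.386117… → ⌈·⌉ = 6338
j=17: r + 16k = 6758.739058… → ⌈·⌉ = 6759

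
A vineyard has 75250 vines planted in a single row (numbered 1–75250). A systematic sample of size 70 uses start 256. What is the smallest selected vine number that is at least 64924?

65831

k = 75250/70 = 1075
Steps past start: ⌈(64924 − 256)/1075⌉ = ⌈64668/1075⌉ = 61
Selected vine: 256 + 61×1075 = 65831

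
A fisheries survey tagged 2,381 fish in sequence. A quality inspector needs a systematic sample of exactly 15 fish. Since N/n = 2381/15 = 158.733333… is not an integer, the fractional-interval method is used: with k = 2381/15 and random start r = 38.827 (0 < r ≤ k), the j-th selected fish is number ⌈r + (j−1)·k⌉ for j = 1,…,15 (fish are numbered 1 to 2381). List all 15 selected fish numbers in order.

39, 198, 357, 516, 674, 833, 992, 1150, 1309, 1468, 1627, 1785, 1944, 2103, 2262

j=1: r + 0k = 38.827 → ⌈·⌉ = 39
j=2: r + 1k = 197.560333… → ⌈·⌉ = 198
j=3: r + 2k = 356.293666… → ⌈·⌉ = 357
j=4: r + 3k = 515.027 → ⌈·⌉ = 516
j=5: r + 4k = 673.760333… → ⌈·⌉ = 674
j=6: r + 5k = 832.493666… → ⌈·⌉ = 833
j=7: r + 6k = 991.227 → ⌈·⌉ = 992
j=8: r + 7k = 1149.960333… → ⌈·⌉ = 1150
j=9: r + 8k = 1308.693666… → ⌈·⌉ = 1309
j=10: r + 9k = 1467.427 → ⌈·⌉ = 1468
j=11: r + 10k = 1626.160333… → ⌈·⌉ = 1627
j=12: r + 11k = 1784.893666… → ⌈·⌉ = 1785
j=13: r + 12k = 1943.627 → ⌈·⌉ = 1944
j=14: r + 13k = 2102.360333… → ⌈·⌉ = 2103
j=15: r + 14k = 2261.093666… → ⌈·⌉ = 2262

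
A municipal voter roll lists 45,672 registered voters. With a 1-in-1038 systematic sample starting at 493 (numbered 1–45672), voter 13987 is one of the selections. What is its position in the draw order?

k = 1038
position = (13987 − 493)/1038 + 1 = 13494/1038 + 1 = 13 + 1 = 14

14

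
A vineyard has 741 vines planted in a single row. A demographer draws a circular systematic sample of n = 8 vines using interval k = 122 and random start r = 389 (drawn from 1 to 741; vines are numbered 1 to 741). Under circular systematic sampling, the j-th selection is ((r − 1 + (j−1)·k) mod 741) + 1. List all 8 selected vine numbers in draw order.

389, 511, 633, 14, 136, 258, 380, 502

Selection 1: 389
Selection 2: 389 + 122 = 511
Selection 3: 511 + 122 = 633
Selection 4: 633 + 122 = 755 → 755 − 741 = 14
Selection 5: 14 + 122 = 136
Selection 6: 136 + 122 = 258
Selection 7: 258 + 122 = 380
Selection 8: 380 + 122 = 502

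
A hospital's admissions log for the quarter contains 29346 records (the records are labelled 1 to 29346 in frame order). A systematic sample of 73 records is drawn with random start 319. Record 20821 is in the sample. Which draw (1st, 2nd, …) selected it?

k = 29346/73 = 402
position = (20821 − 319)/402 + 1 = 20502/402 + 1 = 51 + 1 = 52

52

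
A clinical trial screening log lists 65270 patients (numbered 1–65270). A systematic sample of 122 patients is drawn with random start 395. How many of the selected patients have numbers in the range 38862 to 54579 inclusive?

30

k = 65270/122 = 535
First selection ≥ 38862: 395 + ⌈(38862−395)/535⌉·535 = 395 + 72×535 = 38915
Last selection ≤ 54579: 395 + ⌊(54579−395)/535⌋·535 = 395 + 101×535 = 54430
Count = 101 − 72 + 1 = 30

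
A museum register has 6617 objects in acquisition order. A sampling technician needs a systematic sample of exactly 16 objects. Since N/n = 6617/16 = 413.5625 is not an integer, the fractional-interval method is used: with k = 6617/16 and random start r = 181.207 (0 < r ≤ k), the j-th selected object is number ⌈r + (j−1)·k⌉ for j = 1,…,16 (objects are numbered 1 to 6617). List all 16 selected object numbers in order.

j=1: r + 0k = 181.207 → ⌈·⌉ = 182
j=2: r + 1k = 594.7695 → ⌈·⌉ = 595
j=3: r + 2k = 1008.332 → ⌈·⌉ = 1009
j=4: r + 3k = 1421.8945 → ⌈·⌉ = 1422
j=5: r + 4k = 1835.457 → ⌈·⌉ = 1836
j=6: r + 5k = 2249.0195 → ⌈·⌉ = 2250
j=7: r + 6k = 2662.582 → ⌈·⌉ = 2663
j=8: r + 7k = 3076.1445 → ⌈·⌉ = 3077
j=9: r + 8k = 3489.707 → ⌈·⌉ = 3490
j=10: r + 9k = 3903.2695 → ⌈·⌉ = 3904
j=11: r + 10k = 4316.832 → ⌈·⌉ = 4317
j=12: r + 11k = 4730.3945 → ⌈·⌉ = 4731
j=13: r + 12k = 5143.957 → ⌈·⌉ = 5144
j=14: r + 13k = 5557.5195 → ⌈·⌉ = 5558
j=15: r + 14k = 5971.082 → ⌈·⌉ = 5972
j=16: r + 15k = 6384.6445 → ⌈·⌉ = 6385

182, 595, 1009, 1422, 1836, 2250, 2663, 3077, 3490, 3904, 4317, 4731, 5144, 5558, 5972, 6385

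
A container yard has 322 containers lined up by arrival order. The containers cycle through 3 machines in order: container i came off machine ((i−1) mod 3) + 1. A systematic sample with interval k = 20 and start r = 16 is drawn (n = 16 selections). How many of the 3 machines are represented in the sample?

Consecutive selections differ by k = 20, so their machine numbers differ by 20 mod 3 = 2.
gcd(20, 3) = 1, so the sample visits 3/1 = 3 distinct residues mod 3.
Start 16 is machine 1; the machines hit are 1, 2, 3.

3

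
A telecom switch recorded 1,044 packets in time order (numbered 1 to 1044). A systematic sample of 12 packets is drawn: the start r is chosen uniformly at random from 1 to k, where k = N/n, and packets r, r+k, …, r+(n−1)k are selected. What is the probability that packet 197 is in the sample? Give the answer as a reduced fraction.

1/87

k = 1044/12 = 87.
Packet 197 is selected iff r ≡ 197 (mod 87); exactly one such r in {1,…,87}.
Inclusion probability = 1/87.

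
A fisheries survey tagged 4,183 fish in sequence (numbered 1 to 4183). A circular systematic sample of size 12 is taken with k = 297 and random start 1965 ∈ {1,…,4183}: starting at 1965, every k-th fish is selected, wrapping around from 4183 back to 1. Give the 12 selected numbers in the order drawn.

Selection 1: 1965
Selection 2: 1965 + 297 = 2262
Selection 3: 2262 + 297 = 2559
Selection 4: 2559 + 297 = 2856
Selection 5: 2856 + 297 = 3153
Selection 6: 3153 + 297 = 3450
Selection 7: 3450 + 297 = 3747
Selection 8: 3747 + 297 = 4044
Selection 9: 4044 + 297 = 4341 → 4341 − 4183 = 158
Selection 10: 158 + 297 = 455
Selection 11: 455 + 297 = 752
Selection 12: 752 + 297 = 1049

1965, 2262, 2559, 2856, 3153, 3450, 3747, 4044, 158, 455, 752, 1049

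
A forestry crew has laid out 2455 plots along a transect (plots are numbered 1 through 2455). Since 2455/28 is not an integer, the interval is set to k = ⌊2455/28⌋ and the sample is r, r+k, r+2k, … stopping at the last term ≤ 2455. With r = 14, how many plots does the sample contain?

29

k = ⌊2455/28⌋ = 87
Achieved size = ⌊(2455 − 14)/87⌋ + 1 = ⌊2441/87⌋ + 1 = 28 + 1 = 29
(last selection: 14 + 28×87 = 2450 ≤ 2455; next would be 2537 > 2455)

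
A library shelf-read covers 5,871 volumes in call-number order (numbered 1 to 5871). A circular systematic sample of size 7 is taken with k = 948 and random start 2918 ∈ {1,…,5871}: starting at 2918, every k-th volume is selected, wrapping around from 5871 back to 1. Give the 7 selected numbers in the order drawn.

2918, 3866, 4814, 5762, 839, 1787, 2735

Selection 1: 2918
Selection 2: 2918 + 948 = 3866
Selection 3: 3866 + 948 = 4814
Selection 4: 4814 + 948 = 5762
Selection 5: 5762 + 948 = 6710 → 6710 − 5871 = 839
Selection 6: 839 + 948 = 1787
Selection 7: 1787 + 948 = 2735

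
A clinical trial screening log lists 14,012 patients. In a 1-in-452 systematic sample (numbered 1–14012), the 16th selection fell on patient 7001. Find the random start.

k = 452
r = 7001 − (16−1)×452 = 7001 − 6780 = 221

221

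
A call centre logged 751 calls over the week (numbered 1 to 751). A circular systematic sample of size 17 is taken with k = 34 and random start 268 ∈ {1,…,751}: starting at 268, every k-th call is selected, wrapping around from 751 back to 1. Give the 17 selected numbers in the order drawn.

Selection 1: 268
Selection 2: 268 + 34 = 302
Selection 3: 302 + 34 = 336
Selection 4: 336 + 34 = 370
Selection 5: 370 + 34 = 404
Selection 6: 404 + 34 = 438
Selection 7: 438 + 34 = 472
Selection 8: 472 + 34 = 506
Selection 9: 506 + 34 = 540
Selection 10: 540 + 34 = 574
Selection 11: 574 + 34 = 608
Selection 12: 608 + 34 = 642
Selection 13: 642 + 34 = 676
Selection 14: 676 + 34 = 710
Selection 15: 710 + 34 = 744
Selection 16: 744 + 34 = 778 → 778 − 751 = 27
Selection 17: 27 + 34 = 61

268, 302, 336, 370, 404, 438, 472, 506, 540, 574, 608, 642, 676, 710, 744, 27, 61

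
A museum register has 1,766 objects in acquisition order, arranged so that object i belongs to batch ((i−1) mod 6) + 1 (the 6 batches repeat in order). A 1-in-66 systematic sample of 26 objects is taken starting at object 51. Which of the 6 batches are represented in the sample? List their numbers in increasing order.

3

Consecutive selections differ by k = 66, so their batch numbers differ by 66 mod 6 = 0.
gcd(66, 6) = 6, so the sample visits 6/6 = 1 distinct residues mod 6.
Start 51 is batch 3; the batches hit are 3.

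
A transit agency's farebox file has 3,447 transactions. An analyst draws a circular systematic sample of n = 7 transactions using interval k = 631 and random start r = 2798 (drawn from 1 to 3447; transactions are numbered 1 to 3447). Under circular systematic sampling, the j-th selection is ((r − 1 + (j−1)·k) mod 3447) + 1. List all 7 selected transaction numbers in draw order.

Selection 1: 2798
Selection 2: 2798 + 631 = 3429
Selection 3: 3429 + 631 = 4060 → 4060 − 3447 = 613
Selection 4: 613 + 631 = 1244
Selection 5: 1244 + 631 = 1875
Selection 6: 1875 + 631 = 2506
Selection 7: 2506 + 631 = 3137

2798, 3429, 613, 1244, 1875, 2506, 3137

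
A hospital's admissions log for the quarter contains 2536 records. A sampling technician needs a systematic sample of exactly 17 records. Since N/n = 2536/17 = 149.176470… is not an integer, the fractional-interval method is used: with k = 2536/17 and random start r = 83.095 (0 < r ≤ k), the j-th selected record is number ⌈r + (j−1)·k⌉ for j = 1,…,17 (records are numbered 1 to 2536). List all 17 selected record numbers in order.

84, 233, 382, 531, 680, 829, 979, 1128, 1277, 1426, 1575, 1725, 1874, 2023, 2172, 2321, 2470

j=1: r + 0k = 83.095 → ⌈·⌉ = 84
j=2: r + 1k = 232.271470… → ⌈·⌉ = 233
j=3: r + 2k = 381.447941… → ⌈·⌉ = 382
j=4: r + 3k = 530.624411… → ⌈·⌉ = 531
j=5: r + 4k = 679.800882… → ⌈·⌉ = 680
j=6: r + 5k = 828.977352… → ⌈·⌉ = 829
j=7: r + 6k = 978.153823… → ⌈·⌉ = 979
j=8: r + 7k = 1127.330294… → ⌈·⌉ = 1128
j=9: r + 8k = 1276.506764… → ⌈·⌉ = 1277
j=10: r + 9k = 1425.683235… → ⌈·⌉ = 1426
j=11: r + 10k = 1574.859705… → ⌈·⌉ = 1575
j=12: r + 11k = 1724.036176… → ⌈·⌉ = 1725
j=13: r + 12k = 1873.212647… → ⌈·⌉ = 1874
j=14: r + 13k = 2022.389117… → ⌈·⌉ = 2023
j=15: r + 14k = 2171.565588… → ⌈·⌉ = 2172
j=16: r + 15k = 2320.742058… → ⌈·⌉ = 2321
j=17: r + 16k = 2469.918529… → ⌈·⌉ = 2470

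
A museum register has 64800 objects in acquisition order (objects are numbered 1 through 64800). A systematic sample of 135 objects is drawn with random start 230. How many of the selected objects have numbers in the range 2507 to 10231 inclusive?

16

k = 64800/135 = 480
First selection ≥ 2507: 230 + ⌈(2507−230)/480⌉·480 = 230 + 5×480 = 2630
Last selection ≤ 10231: 230 + ⌊(10231−230)/480⌋·480 = 230 + 20×480 = 9830
Count = 20 − 5 + 1 = 16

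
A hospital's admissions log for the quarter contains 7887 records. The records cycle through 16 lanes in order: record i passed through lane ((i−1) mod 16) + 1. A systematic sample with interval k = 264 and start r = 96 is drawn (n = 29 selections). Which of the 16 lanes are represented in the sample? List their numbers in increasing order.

Consecutive selections differ by k = 264, so their lane numbers differ by 264 mod 16 = 8.
gcd(264, 16) = 8, so the sample visits 16/8 = 2 distinct residues mod 16.
Start 96 is lane 16; the lanes hit are 8, 16.

8, 16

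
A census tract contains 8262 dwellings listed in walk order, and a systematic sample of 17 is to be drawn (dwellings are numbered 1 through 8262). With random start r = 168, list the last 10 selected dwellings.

k = N/n = 8262/17 = 486
8th selection = 168 + 7×486 = 3570
9th: 3570 + 486 = 4056
10th: 4056 + 486 = 4542
11th: 4542 + 486 = 5028
12th: 5028 + 486 = 5514
13th: 5514 + 486 = 6000
14th: 6000 + 486 = 6486
15th: 6486 + 486 = 6972
16th: 6972 + 486 = 7458
17th: 7458 + 486 = 7944

3570, 4056, 4542, 5028, 5514, 6000, 6486, 6972, 7458, 7944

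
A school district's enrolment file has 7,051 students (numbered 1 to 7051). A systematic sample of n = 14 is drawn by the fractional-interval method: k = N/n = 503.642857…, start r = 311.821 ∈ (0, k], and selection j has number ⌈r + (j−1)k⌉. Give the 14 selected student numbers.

j=1: r + 0k = 311.821 → ⌈·⌉ = 312
j=2: r + 1k = 815.463857… → ⌈·⌉ = 816
j=3: r + 2k = 1319.106714… → ⌈·⌉ = 1320
j=4: r + 3k = 1822.749571… → ⌈·⌉ = 1823
j=5: r + 4k = 2326.392428… → ⌈·⌉ = 2327
j=6: r + 5k = 2830.035285… → ⌈·⌉ = 2831
j=7: r + 6k = 3333.678142… → ⌈·⌉ = 3334
j=8: r + 7k = 3837.321 → ⌈·⌉ = 3838
j=9: r + 8k = 4340.963857… → ⌈·⌉ = 4341
j=10: r + 9k = 4844.606714… → ⌈·⌉ = 4845
j=11: r + 10k = 5348.249571… → ⌈·⌉ = 5349
j=12: r + 11k = 5851.892428… → ⌈·⌉ = 5852
j=13: r + 12k = 6355.535285… → ⌈·⌉ = 6356
j=14: r + 13k = 6859.178142… → ⌈·⌉ = 6860

312, 816, 1320, 1823, 2327, 2831, 3334, 3838, 4341, 4845, 5349, 5852, 6356, 6860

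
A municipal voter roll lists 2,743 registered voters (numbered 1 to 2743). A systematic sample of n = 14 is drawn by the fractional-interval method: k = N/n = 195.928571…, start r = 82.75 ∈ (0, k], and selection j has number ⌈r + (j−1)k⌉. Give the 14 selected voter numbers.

83, 279, 475, 671, 867, 1063, 1259, 1455, 1651, 1847, 2043, 2238, 2434, 2630

j=1: r + 0k = 82.75 → ⌈·⌉ = 83
j=2: r + 1k = 278.678571… → ⌈·⌉ = 279
j=3: r + 2k = 474.607142… → ⌈·⌉ = 475
j=4: r + 3k = 670.535714… → ⌈·⌉ = 671
j=5: r + 4k = 866.464285… → ⌈·⌉ = 867
j=6: r + 5k = 1062.392857… → ⌈·⌉ = 1063
j=7: r + 6k = 1258.321428… → ⌈·⌉ = 1259
j=8: r + 7k = 1454.25 → ⌈·⌉ = 1455
j=9: r + 8k = 1650.178571… → ⌈·⌉ = 1651
j=10: r + 9k = 1846.107142… → ⌈·⌉ = 1847
j=11: r + 10k = 2042.035714… → ⌈·⌉ = 2043
j=12: r + 11k = 2237.964285… → ⌈·⌉ = 2238
j=13: r + 12k = 2433.892857… → ⌈·⌉ = 2434
j=14: r + 13k = 2629.821428… → ⌈·⌉ = 2630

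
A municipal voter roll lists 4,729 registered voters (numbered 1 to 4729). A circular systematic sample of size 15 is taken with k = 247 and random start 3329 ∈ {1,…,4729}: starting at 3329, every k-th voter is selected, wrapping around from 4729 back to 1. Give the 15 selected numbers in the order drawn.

3329, 3576, 3823, 4070, 4317, 4564, 82, 329, 576, 823, 1070, 1317, 1564, 1811, 2058

Selection 1: 3329
Selection 2: 3329 + 247 = 3576
Selection 3: 3576 + 247 = 3823
Selection 4: 3823 + 247 = 4070
Selection 5: 4070 + 247 = 4317
Selection 6: 4317 + 247 = 4564
Selection 7: 4564 + 247 = 4811 → 4811 − 4729 = 82
Selection 8: 82 + 247 = 329
Selection 9: 329 + 247 = 576
Selection 10: 576 + 247 = 823
Selection 11: 823 + 247 = 1070
Selection 12: 1070 + 247 = 1317
Selection 13: 1317 + 247 = 1564
Selection 14: 1564 + 247 = 1811
Selection 15: 1811 + 247 = 2058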